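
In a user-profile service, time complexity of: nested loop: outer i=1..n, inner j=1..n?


Reasoning: n iterations times n iterations
Complexity: O(n^2)

O(n^2)


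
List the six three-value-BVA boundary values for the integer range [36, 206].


Range: [36, 206]
Boundaries: just below min, min, min+1, max-1, max, just above max
Values: [35, 36, 37, 205, 206, 207]

[35, 36, 37, 205, 206, 207]


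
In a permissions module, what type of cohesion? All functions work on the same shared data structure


Reasoning: Functions share data
Type: Communicational cohesion

Communicational cohesion


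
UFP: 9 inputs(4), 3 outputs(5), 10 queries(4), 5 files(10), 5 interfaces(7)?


UFP = EI*4 + EO*5 + EQ*4 + ILF*10 + EIF*7
UFP = 9*4 + 3*5 + 10*4 + 5*10 + 5*7
UFP = 36 + 15 + 40 + 50 + 35
UFP = 176

176


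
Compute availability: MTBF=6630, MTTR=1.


Availability = MTBF / (MTBF + MTTR)
Availability = 6630 / (6630 + 1)
Availability = 6630 / 6631
Availability = 99.9849%

99.9849%


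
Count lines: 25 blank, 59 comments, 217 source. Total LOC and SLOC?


Total LOC = blank + comment + code
Total LOC = 25 + 59 + 217 = 301
SLOC (source only) = code = 217

Total LOC: 301, SLOC: 217


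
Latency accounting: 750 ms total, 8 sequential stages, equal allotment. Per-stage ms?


Formula: per_stage = total_budget / stages
per_stage = 750 / 8
per_stage = 93.75 ms

93.75 ms


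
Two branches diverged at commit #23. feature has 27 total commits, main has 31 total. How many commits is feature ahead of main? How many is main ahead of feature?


Common ancestor: commit #23
feature commits after divergence: 27 - 23 = 4
main commits after divergence: 31 - 23 = 8
feature is 4 commits ahead of main
main is 8 commits ahead of feature

feature ahead: 4, main ahead: 8


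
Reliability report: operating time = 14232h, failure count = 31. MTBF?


Formula: MTBF = Total operating time / Number of failures
MTBF = 14232 / 31
MTBF = 459.1 hours

459.1 hours


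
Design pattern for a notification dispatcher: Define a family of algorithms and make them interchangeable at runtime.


This matches the Strategy pattern

Strategy


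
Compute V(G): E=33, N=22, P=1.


Formula: V(G) = E - N + 2P
V(G) = 33 - 22 + 2*1
V(G) = 11 + 2
V(G) = 13

13


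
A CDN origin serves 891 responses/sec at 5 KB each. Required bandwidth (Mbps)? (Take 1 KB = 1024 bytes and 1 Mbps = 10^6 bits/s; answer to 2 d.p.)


Formula: Mbps = payload_bytes * RPS * 8 / 1e6
Payload per request = 5 KB = 5 * 1024 = 5120 bytes
Total bytes/sec = 5120 * 891 = 4561920
Total bits/sec = 4561920 * 8 = 36495360
Mbps = 36495360 / 1e6 = 36.5

36.5 Mbps


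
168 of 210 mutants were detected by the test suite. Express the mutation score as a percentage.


Mutation score = killed / total * 100
Mutation score = 168 / 210 * 100
Mutation score = 80.0%

80.0%


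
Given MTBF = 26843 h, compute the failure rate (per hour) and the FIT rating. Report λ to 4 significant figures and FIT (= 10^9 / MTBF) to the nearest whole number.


Formula: λ = 1 / MTBF; FIT = λ × 1e9 = 1e9 / MTBF
λ = 1 / 26843 ≈ 3.725e-05 failures/hour
FIT = 1e9 / 26843 ≈ 37254 failures per 1e9 hours (nearest whole number)

λ = 3.725e-05 /h, FIT = 37254


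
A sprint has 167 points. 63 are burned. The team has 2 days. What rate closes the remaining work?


Formula: Required rate = Remaining points / Days left
Remaining = 167 - 63 = 104 points
Required rate = 104 / 2 = 52.0 points/day

52.0 points/day


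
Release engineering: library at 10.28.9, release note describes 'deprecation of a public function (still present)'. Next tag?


Current: 10.28.9
Change category: 'deprecation of a public function (still present)' → minor bump
SemVer rule: minor bump → increment MINOR, reset PATCH to 0 (MAJOR unchanged)
New: 10.29.0

10.29.0


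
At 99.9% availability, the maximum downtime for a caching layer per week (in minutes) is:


Formula: allowed downtime = period * (100 - SLA) / 100
Period (week) = 10080 minutes
Unavailability fraction = (100 - 99.9) / 100
Allowed downtime = 10080 * (100 - 99.9) / 100
Allowed downtime = 10.08 minutes

10.08 minutes


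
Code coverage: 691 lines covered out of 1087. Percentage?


Coverage = covered / total * 100
Coverage = 691 / 1087 * 100
Coverage = 63.57%

63.57%


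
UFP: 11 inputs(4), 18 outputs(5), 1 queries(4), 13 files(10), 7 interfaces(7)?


UFP = EI*4 + EO*5 + EQ*4 + ILF*10 + EIF*7
UFP = 11*4 + 18*5 + 1*4 + 13*10 + 7*7
UFP = 44 + 90 + 4 + 130 + 49
UFP = 317

317


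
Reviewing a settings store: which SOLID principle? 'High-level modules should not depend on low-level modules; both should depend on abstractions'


This describes the Dependency Inversion Principle (DIP)

Dependency Inversion Principle (DIP)


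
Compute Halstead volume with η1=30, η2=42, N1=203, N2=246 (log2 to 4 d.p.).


Formula: V = N * log2(η), where N = N1 + N2 and η = η1 + η2
η = 30 + 42 = 72
N = 203 + 246 = 449
log2(72) ≈ 6.1699
V = 449 * 6.1699 = 2770.29

2770.29


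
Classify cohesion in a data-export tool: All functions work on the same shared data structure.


Reasoning: Functions share data
Type: Communicational cohesion

Communicational cohesion


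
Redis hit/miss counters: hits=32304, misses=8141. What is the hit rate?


Formula: hit rate = hits / (hits + misses) * 100
hit rate = 32304 / (32304 + 8141) * 100
hit rate = 32304 / 40445 * 100
hit rate = 79.87%

79.87%


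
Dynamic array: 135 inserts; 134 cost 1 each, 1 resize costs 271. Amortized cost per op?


Formula: Amortized cost = Total cost / Operations
Total cost = (134 * 1) + (1 * 271)
Total cost = 134 + 271 = 405
Amortized = 405 / 135 = 3.0

3.0


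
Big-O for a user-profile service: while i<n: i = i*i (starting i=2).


Reasoning: squaring drives double-exponential growth; iterations ~ log log n
Complexity: O(log log n)

O(log log n)


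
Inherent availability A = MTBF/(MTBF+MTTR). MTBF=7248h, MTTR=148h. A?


Availability = MTBF / (MTBF + MTTR)
Availability = 7248 / (7248 + 148)
Availability = 7248 / 7396
Availability = 97.9989%

97.9989%


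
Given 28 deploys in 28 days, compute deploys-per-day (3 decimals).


Formula: deployments per day = releases / days
= 28 / 28
= 1.0 deploys/day
(equivalently, 7.0 deploys/week)

1.0 deploys/day


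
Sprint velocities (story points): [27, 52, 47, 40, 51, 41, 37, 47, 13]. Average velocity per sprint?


Formula: Avg velocity = Total points / Number of sprints
Points: [27, 52, 47, 40, 51, 41, 37, 47, 13]
Sum = 27 + 52 + 47 + 40 + 51 + 41 + 37 + 47 + 13 = 355
Avg velocity = 355 / 9 = 39.44 points/sprint

39.44 points/sprint


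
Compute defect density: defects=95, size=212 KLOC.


Defect density = defects / KLOC
Defect density = 95 / 212
Defect density = 0.448 defects/KLOC

0.448 defects/KLOC


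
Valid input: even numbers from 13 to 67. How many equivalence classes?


Constraint: even integers in [13, 67]
Class 1: x < 13 — out-of-range invalid
Class 2: x in [13,67] but odd — wrong type invalid
Class 3: x in [13,67] and even — valid
Class 4: x > 67 — out-of-range invalid
Total equivalence classes: 4

4 equivalence classes


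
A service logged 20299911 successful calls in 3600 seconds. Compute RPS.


Formula: throughput = requests / seconds
throughput = 20299911 / 3600
throughput = 5638.86 requests/second

5638.86 requests/second


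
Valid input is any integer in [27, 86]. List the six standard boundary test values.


Range: [27, 86]
Boundaries: just below min, min, min+1, max-1, max, just above max
Values: [26, 27, 28, 85, 86, 87]

[26, 27, 28, 85, 86, 87]


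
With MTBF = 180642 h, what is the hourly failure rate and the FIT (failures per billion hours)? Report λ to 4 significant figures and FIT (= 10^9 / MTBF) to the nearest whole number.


Formula: λ = 1 / MTBF; FIT = λ × 1e9 = 1e9 / MTBF
λ = 1 / 180642 ≈ 5.536e-06 failures/hour
FIT = 1e9 / 180642 ≈ 5536 failures per 1e9 hours (nearest whole number)

λ = 5.536e-06 /h, FIT = 5536


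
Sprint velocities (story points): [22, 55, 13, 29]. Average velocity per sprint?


Formula: Avg velocity = Total points / Number of sprints
Points: [22, 55, 13, 29]
Sum = 22 + 55 + 13 + 29 = 119
Avg velocity = 119 / 4 = 29.75 points/sprint

29.75 points/sprint


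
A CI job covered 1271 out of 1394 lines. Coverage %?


Coverage = covered / total * 100
Coverage = 1271 / 1394 * 100
Coverage = 91.18%

91.18%


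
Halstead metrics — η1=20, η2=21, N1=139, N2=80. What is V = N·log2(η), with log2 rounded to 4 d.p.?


Formula: V = N * log2(η), where N = N1 + N2 and η = η1 + η2
η = 20 + 21 = 41
N = 139 + 80 = 219
log2(41) ≈ 5.3576
V = 219 * 5.3576 = 1173.31

1173.31


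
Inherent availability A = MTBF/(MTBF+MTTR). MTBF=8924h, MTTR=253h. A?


Availability = MTBF / (MTBF + MTTR)
Availability = 8924 / (8924 + 253)
Availability = 8924 / 9177
Availability = 97.2431%

97.2431%


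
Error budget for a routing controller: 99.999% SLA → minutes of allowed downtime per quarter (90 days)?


Formula: allowed downtime = period * (100 - SLA) / 100
Period (quarter (90 days)) = 129600 minutes
Unavailability fraction = (100 - 99.999) / 100
Allowed downtime = 129600 * (100 - 99.999) / 100
Allowed downtime = 1.296 minutes

1.296 minutes


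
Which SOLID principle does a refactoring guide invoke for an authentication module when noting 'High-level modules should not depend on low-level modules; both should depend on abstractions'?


This describes the Dependency Inversion Principle (DIP)

Dependency Inversion Principle (DIP)


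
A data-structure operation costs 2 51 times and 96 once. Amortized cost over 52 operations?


Formula: Amortized cost = Total cost / Operations
Total cost = (51 * 2) + (1 * 96)
Total cost = 102 + 96 = 198
Amortized = 198 / 52 = 3.8077

3.8077


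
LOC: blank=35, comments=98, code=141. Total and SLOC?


Total LOC = blank + comment + code
Total LOC = 35 + 98 + 141 = 274
SLOC (source only) = code = 141

Total LOC: 274, SLOC: 141


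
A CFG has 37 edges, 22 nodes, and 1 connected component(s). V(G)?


Formula: V(G) = E - N + 2P
V(G) = 37 - 22 + 2*1
V(G) = 15 + 2
V(G) = 17

17


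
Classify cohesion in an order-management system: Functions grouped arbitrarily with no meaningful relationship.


Reasoning: Worst: random grouping
Type: Coincidental cohesion

Coincidental cohesion


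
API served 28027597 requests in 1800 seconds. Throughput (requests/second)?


Formula: throughput = requests / seconds
throughput = 28027597 / 1800
throughput = 15570.89 requests/second

15570.89 requests/second


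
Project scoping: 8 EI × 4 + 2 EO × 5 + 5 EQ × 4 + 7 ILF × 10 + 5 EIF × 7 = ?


UFP = EI*4 + EO*5 + EQ*4 + ILF*10 + EIF*7
UFP = 8*4 + 2*5 + 5*4 + 7*10 + 5*7
UFP = 32 + 10 + 20 + 70 + 35
UFP = 167

167


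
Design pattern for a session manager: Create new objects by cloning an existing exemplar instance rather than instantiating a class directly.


This matches the Prototype pattern

Prototype


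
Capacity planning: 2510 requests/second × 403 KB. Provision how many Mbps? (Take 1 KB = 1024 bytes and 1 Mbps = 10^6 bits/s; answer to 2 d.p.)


Formula: Mbps = payload_bytes * RPS * 8 / 1e6
Payload per request = 403 KB = 403 * 1024 = 412672 bytes
Total bytes/sec = 412672 * 2510 = 1035806720
Total bits/sec = 1035806720 * 8 = 8286453760
Mbps = 8286453760 / 1e6 = 8286.45

8286.45 Mbps


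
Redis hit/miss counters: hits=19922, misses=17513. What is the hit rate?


Formula: hit rate = hits / (hits + misses) * 100
hit rate = 19922 / (19922 + 17513) * 100
hit rate = 19922 / 37435 * 100
hit rate = 53.22%

53.22%


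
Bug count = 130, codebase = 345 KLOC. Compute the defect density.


Defect density = defects / KLOC
Defect density = 130 / 345
Defect density = 0.377 defects/KLOC

0.377 defects/KLOC


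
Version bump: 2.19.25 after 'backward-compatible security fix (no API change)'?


Current: 2.19.25
Change category: 'backward-compatible security fix (no API change)' → patch bump
SemVer rule: patch bump → increment PATCH (MAJOR and MINOR unchanged)
New: 2.19.26

2.19.26


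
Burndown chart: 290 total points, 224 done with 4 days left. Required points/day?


Formula: Required rate = Remaining points / Days left
Remaining = 290 - 224 = 66 points
Required rate = 66 / 4 = 16.5 points/day

16.5 points/day


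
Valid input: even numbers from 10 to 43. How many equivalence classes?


Constraint: even integers in [10, 43]
Class 1: x < 10 — out-of-range invalid
Class 2: x in [10,43] but odd — wrong type invalid
Class 3: x in [10,43] and even — valid
Class 4: x > 43 — out-of-range invalid
Total equivalence classes: 4

4 equivalence classes


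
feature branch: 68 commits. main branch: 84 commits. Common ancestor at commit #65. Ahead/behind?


Common ancestor: commit #65
feature commits after divergence: 68 - 65 = 3
main commits after divergence: 84 - 65 = 19
feature is 3 commits ahead of main
main is 19 commits ahead of feature

feature ahead: 3, main ahead: 19


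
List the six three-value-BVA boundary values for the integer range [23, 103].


Range: [23, 103]
Boundaries: just below min, min, min+1, max-1, max, just above max
Values: [22, 23, 24, 102, 103, 104]

[22, 23, 24, 102, 103, 104]


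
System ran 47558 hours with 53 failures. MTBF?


Formula: MTBF = Total operating time / Number of failures
MTBF = 47558 / 53
MTBF = 897.32 hours

897.32 hours


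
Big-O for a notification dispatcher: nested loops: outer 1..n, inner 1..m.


Reasoning: product of independent bounds
Complexity: O(n*m)

O(n*m)


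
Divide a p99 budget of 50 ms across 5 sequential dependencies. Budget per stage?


Formula: per_stage = total_budget / stages
per_stage = 50 / 5
per_stage = 10.0 ms

10.0 ms


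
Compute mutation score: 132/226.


Mutation score = killed / total * 100
Mutation score = 132 / 226 * 100
Mutation score = 58.41%

58.41%


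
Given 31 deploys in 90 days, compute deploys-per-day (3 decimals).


Formula: deployments per day = releases / days
= 31 / 90
= 0.344 deploys/day
(equivalently, 2.41 deploys/week)

0.344 deploys/day


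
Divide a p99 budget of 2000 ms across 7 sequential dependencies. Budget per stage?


Formula: per_stage = total_budget / stages
per_stage = 2000 / 7
per_stage = 285.71 ms

285.71 ms


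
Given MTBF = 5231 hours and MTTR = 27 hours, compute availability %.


Availability = MTBF / (MTBF + MTTR)
Availability = 5231 / (5231 + 27)
Availability = 5231 / 5258
Availability = 99.4865%

99.4865%


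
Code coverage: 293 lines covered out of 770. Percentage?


Coverage = covered / total * 100
Coverage = 293 / 770 * 100
Coverage = 38.05%

38.05%


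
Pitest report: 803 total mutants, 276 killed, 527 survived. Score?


Mutation score = killed / total * 100
Mutation score = 276 / 803 * 100
Mutation score = 34.37%

34.37%


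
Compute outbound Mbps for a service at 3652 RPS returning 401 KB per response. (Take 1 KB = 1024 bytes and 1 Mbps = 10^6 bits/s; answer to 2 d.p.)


Formula: Mbps = payload_bytes * RPS * 8 / 1e6
Payload per request = 401 KB = 401 * 1024 = 410624 bytes
Total bytes/sec = 410624 * 3652 = 1499598848
Total bits/sec = 1499598848 * 8 = 11996790784
Mbps = 11996790784 / 1e6 = 11996.79

11996.79 Mbps


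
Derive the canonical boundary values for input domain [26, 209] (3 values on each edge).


Range: [26, 209]
Boundaries: just below min, min, min+1, max-1, max, just above max
Values: [25, 26, 27, 208, 209, 210]

[25, 26, 27, 208, 209, 210]


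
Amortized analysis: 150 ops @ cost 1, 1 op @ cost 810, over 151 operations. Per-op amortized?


Formula: Amortized cost = Total cost / Operations
Total cost = (150 * 1) + (1 * 810)
Total cost = 150 + 810 = 960
Amortized = 960 / 151 = 6.3576

6.3576


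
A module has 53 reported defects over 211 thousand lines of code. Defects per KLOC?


Defect density = defects / KLOC
Defect density = 53 / 211
Defect density = 0.251 defects/KLOC

0.251 defects/KLOC


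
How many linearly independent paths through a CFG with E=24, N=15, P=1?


Formula: V(G) = E - N + 2P
V(G) = 24 - 15 + 2*1
V(G) = 9 + 2
V(G) = 11

11


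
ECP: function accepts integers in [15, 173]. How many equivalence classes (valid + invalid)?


Valid range: [15, 173]
Class 1: x < 15 — invalid
Class 2: 15 ≤ x ≤ 173 — valid
Class 3: x > 173 — invalid
Total equivalence classes: 3

3 equivalence classes


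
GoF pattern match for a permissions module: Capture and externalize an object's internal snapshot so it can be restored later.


This matches the Memento pattern

Memento


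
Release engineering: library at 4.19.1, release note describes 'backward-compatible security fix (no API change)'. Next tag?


Current: 4.19.1
Change category: 'backward-compatible security fix (no API change)' → patch bump
SemVer rule: patch bump → increment PATCH (MAJOR and MINOR unchanged)
New: 4.19.2

4.19.2


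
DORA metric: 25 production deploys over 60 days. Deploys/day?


Formula: deployments per day = releases / days
= 25 / 60
= 0.417 deploys/day
(equivalently, 2.92 deploys/week)

0.417 deploys/day


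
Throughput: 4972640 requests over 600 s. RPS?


Formula: throughput = requests / seconds
throughput = 4972640 / 600
throughput = 8287.73 requests/second

8287.73 requests/second


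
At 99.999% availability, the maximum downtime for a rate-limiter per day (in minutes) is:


Formula: allowed downtime = period * (100 - SLA) / 100
Period (day) = 1440 minutes
Unavailability fraction = (100 - 99.999) / 100
Allowed downtime = 1440 * (100 - 99.999) / 100
Allowed downtime = 0.0144 minutes

0.0144 minutes


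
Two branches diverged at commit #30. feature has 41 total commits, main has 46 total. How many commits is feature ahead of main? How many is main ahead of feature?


Common ancestor: commit #30
feature commits after divergence: 41 - 30 = 11
main commits after divergence: 46 - 30 = 16
feature is 11 commits ahead of main
main is 16 commits ahead of feature

feature ahead: 11, main ahead: 16


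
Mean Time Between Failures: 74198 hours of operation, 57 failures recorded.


Formula: MTBF = Total operating time / Number of failures
MTBF = 74198 / 57
MTBF = 1301.72 hours

1301.72 hours


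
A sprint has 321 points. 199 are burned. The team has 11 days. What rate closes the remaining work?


Formula: Required rate = Remaining points / Days left
Remaining = 321 - 199 = 122 points
Required rate = 122 / 11 = 11.09 points/day

11.09 points/day


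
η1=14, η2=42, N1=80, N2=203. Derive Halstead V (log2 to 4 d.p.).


Formula: V = N * log2(η), where N = N1 + N2 and η = η1 + η2
η = 14 + 42 = 56
N = 80 + 203 = 283
log2(56) ≈ 5.8074
V = 283 * 5.8074 = 1643.49

1643.49


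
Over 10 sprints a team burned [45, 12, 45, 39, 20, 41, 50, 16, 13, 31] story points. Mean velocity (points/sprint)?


Formula: Avg velocity = Total points / Number of sprints
Points: [45, 12, 45, 39, 20, 41, 50, 16, 13, 31]
Sum = 45 + 12 + 45 + 39 + 20 + 41 + 50 + 16 + 13 + 31 = 312
Avg velocity = 312 / 10 = 31.2 points/sprint

31.2 points/sprint


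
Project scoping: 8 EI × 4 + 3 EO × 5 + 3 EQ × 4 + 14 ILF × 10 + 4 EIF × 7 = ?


UFP = EI*4 + EO*5 + EQ*4 + ILF*10 + EIF*7
UFP = 8*4 + 3*5 + 3*4 + 14*10 + 4*7
UFP = 32 + 15 + 12 + 140 + 28
UFP = 227

227


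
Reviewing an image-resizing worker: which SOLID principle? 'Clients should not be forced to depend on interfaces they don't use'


This describes the Interface Segregation Principle (ISP)

Interface Segregation Principle (ISP)


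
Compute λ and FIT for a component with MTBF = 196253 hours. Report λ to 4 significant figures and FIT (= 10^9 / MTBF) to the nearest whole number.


Formula: λ = 1 / MTBF; FIT = λ × 1e9 = 1e9 / MTBF
λ = 1 / 196253 ≈ 5.095e-06 failures/hour
FIT = 1e9 / 196253 ≈ 5095 failures per 1e9 hours (nearest whole number)

λ = 5.095e-06 /h, FIT = 5095


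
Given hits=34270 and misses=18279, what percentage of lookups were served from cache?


Formula: hit rate = hits / (hits + misses) * 100
hit rate = 34270 / (34270 + 18279) * 100
hit rate = 34270 / 52549 * 100
hit rate = 65.22%

65.22%


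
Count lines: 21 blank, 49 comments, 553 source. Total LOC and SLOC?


Total LOC = blank + comment + code
Total LOC = 21 + 49 + 553 = 623
SLOC (source only) = code = 553

Total LOC: 623, SLOC: 553


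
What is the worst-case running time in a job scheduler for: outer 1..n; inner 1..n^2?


Reasoning: n times n^2
Complexity: O(n^3)

O(n^3)


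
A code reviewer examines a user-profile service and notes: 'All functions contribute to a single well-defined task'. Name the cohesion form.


Reasoning: Best: single purpose
Type: Functional cohesion

Functional cohesion


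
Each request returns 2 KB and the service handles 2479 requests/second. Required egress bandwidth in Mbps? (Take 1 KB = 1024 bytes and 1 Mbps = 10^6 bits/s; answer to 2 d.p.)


Formula: Mbps = payload_bytes * RPS * 8 / 1e6
Payload per request = 2 KB = 2 * 1024 = 2048 bytes
Total bytes/sec = 2048 * 2479 = 5076992
Total bits/sec = 5076992 * 8 = 40615936
Mbps = 40615936 / 1e6 = 40.62

40.62 Mbps


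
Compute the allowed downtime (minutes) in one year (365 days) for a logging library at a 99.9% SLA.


Formula: allowed downtime = period * (100 - SLA) / 100
Period (year (365 days)) = 525600 minutes
Unavailability fraction = (100 - 99.9) / 100
Allowed downtime = 525600 * (100 - 99.9) / 100
Allowed downtime = 525.6 minutes

525.6 minutes


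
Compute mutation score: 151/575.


Mutation score = killed / total * 100
Mutation score = 151 / 575 * 100
Mutation score = 26.26%

26.26%


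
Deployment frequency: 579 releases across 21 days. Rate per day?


Formula: deployments per day = releases / days
= 579 / 21
= 27.571 deploys/day
(equivalently, 193.0 deploys/week)

27.571 deploys/day


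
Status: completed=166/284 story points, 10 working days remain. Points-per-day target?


Formula: Required rate = Remaining points / Days left
Remaining = 284 - 166 = 118 points
Required rate = 118 / 10 = 11.8 points/day

11.8 points/day


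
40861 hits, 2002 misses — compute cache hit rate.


Formula: hit rate = hits / (hits + misses) * 100
hit rate = 40861 / (40861 + 2002) * 100
hit rate = 40861 / 42863 * 100
hit rate = 95.33%

95.33%


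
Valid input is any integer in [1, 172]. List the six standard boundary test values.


Range: [1, 172]
Boundaries: just below min, min, min+1, max-1, max, just above max
Values: [0, 1, 2, 171, 172, 173]

[0, 1, 2, 171, 172, 173]


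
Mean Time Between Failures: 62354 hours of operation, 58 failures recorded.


Formula: MTBF = Total operating time / Number of failures
MTBF = 62354 / 58
MTBF = 1075.07 hours

1075.07 hours


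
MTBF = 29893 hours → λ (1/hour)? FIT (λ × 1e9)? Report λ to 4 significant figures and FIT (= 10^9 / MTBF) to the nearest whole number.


Formula: λ = 1 / MTBF; FIT = λ × 1e9 = 1e9 / MTBF
λ = 1 / 29893 ≈ 3.345e-05 failures/hour
FIT = 1e9 / 29893 ≈ 33453 failures per 1e9 hours (nearest whole number)

λ = 3.345e-05 /h, FIT = 33453


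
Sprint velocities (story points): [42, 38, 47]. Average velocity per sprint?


Formula: Avg velocity = Total points / Number of sprints
Points: [42, 38, 47]
Sum = 42 + 38 + 47 = 127
Avg velocity = 127 / 3 = 42.33 points/sprint

42.33 points/sprint


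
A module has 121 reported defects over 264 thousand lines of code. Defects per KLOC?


Defect density = defects / KLOC
Defect density = 121 / 264
Defect density = 0.458 defects/KLOC

0.458 defects/KLOC


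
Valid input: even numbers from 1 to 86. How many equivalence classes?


Constraint: even integers in [1, 86]
Class 1: x < 1 — out-of-range invalid
Class 2: x in [1,86] but odd — wrong type invalid
Class 3: x in [1,86] and even — valid
Class 4: x > 86 — out-of-range invalid
Total equivalence classes: 4

4 equivalence classes


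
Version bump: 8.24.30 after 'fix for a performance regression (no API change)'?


Current: 8.24.30
Change category: 'fix for a performance regression (no API change)' → patch bump
SemVer rule: patch bump → increment PATCH (MAJOR and MINOR unchanged)
New: 8.24.31

8.24.31


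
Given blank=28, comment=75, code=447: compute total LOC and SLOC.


Total LOC = blank + comment + code
Total LOC = 28 + 75 + 447 = 550
SLOC (source only) = code = 447

Total LOC: 550, SLOC: 447


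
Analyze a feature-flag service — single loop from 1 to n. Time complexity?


Reasoning: one pass through n items
Complexity: O(n)

O(n)


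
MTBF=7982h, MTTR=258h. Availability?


Availability = MTBF / (MTBF + MTTR)
Availability = 7982 / (7982 + 258)
Availability = 7982 / 8240
Availability = 96.8689%

96.8689%


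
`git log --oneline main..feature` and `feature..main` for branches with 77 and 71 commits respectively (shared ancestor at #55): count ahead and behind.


Common ancestor: commit #55
feature commits after divergence: 77 - 55 = 22
main commits after divergence: 71 - 55 = 16
feature is 22 commits ahead of main
main is 16 commits ahead of feature

feature ahead: 22, main ahead: 16


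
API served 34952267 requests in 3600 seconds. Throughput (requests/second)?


Formula: throughput = requests / seconds
throughput = 34952267 / 3600
throughput = 9708.96 requests/second

9708.96 requests/second


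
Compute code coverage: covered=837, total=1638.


Coverage = covered / total * 100
Coverage = 837 / 1638 * 100
Coverage = 51.1%

51.1%


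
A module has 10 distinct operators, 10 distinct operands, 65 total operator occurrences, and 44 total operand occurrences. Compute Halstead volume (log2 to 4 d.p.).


Formula: V = N * log2(η), where N = N1 + N2 and η = η1 + η2
η = 10 + 10 = 20
N = 65 + 44 = 109
log2(20) ≈ 4.3219
V = 109 * 4.3219 = 471.09

471.09


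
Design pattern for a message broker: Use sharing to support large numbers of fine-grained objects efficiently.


This matches the Flyweight pattern

Flyweight


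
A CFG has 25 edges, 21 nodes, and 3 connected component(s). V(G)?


Formula: V(G) = E - N + 2P
V(G) = 25 - 21 + 2*3
V(G) = 4 + 6
V(G) = 10

10


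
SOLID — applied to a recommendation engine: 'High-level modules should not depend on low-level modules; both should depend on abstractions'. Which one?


This describes the Dependency Inversion Principle (DIP)

Dependency Inversion Principle (DIP)


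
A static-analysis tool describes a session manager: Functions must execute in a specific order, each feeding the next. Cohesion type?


Reasoning: Output of one is input to next
Type: Sequential cohesion

Sequential cohesion


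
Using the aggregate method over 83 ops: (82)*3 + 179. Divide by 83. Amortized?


Formula: Amortized cost = Total cost / Operations
Total cost = (82 * 3) + (1 * 179)
Total cost = 246 + 179 = 425
Amortized = 425 / 83 = 5.1205

5.1205


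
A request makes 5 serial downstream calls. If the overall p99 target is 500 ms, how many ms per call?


Formula: per_stage = total_budget / stages
per_stage = 500 / 5
per_stage = 100.0 ms

100.0 ms


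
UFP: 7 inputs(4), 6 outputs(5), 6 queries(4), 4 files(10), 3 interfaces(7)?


UFP = EI*4 + EO*5 + EQ*4 + ILF*10 + EIF*7
UFP = 7*4 + 6*5 + 6*4 + 4*10 + 3*7
UFP = 28 + 30 + 24 + 40 + 21
UFP = 143

143


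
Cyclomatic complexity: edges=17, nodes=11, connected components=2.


Formula: V(G) = E - N + 2P
V(G) = 17 - 11 + 2*2
V(G) = 6 + 4
V(G) = 10

10


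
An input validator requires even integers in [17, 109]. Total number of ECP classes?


Constraint: even integers in [17, 109]
Class 1: x < 17 — out-of-range invalid
Class 2: x in [17,109] but odd — wrong type invalid
Class 3: x in [17,109] and even — valid
Class 4: x > 109 — out-of-range invalid
Total equivalence classes: 4

4 equivalence classes


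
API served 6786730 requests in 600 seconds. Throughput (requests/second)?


Formula: throughput = requests / seconds
throughput = 6786730 / 600
throughput = 11311.22 requests/second

11311.22 requests/second


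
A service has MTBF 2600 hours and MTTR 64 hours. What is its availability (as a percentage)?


Availability = MTBF / (MTBF + MTTR)
Availability = 2600 / (2600 + 64)
Availability = 2600 / 2664
Availability = 97.5976%

97.5976%


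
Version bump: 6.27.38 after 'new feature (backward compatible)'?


Current: 6.27.38
Change category: 'new feature (backward compatible)' → minor bump
SemVer rule: minor bump → increment MINOR, reset PATCH to 0 (MAJOR unchanged)
New: 6.28.0

6.28.0


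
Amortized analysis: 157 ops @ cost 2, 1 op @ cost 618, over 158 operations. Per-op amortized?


Formula: Amortized cost = Total cost / Operations
Total cost = (157 * 2) + (1 * 618)
Total cost = 314 + 618 = 932
Amortized = 932 / 158 = 5.8987

5.8987


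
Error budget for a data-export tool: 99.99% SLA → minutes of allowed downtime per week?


Formula: allowed downtime = period * (100 - SLA) / 100
Period (week) = 10080 minutes
Unavailability fraction = (100 - 99.99) / 100
Allowed downtime = 10080 * (100 - 99.99) / 100
Allowed downtime = 1.008 minutes

1.008 minutes


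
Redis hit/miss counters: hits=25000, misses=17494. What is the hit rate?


Formula: hit rate = hits / (hits + misses) * 100
hit rate = 25000 / (25000 + 17494) * 100
hit rate = 25000 / 42494 * 100
hit rate = 58.83%

58.83%


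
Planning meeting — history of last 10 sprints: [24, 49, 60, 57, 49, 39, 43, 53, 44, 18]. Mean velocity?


Formula: Avg velocity = Total points / Number of sprints
Points: [24, 49, 60, 57, 49, 39, 43, 53, 44, 18]
Sum = 24 + 49 + 60 + 57 + 49 + 39 + 43 + 53 + 44 + 18 = 436
Avg velocity = 436 / 10 = 43.6 points/sprint

43.6 points/sprint


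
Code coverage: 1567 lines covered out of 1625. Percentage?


Coverage = covered / total * 100
Coverage = 1567 / 1625 * 100
Coverage = 96.43%

96.43%


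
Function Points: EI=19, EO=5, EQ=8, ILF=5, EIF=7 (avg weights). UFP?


UFP = EI*4 + EO*5 + EQ*4 + ILF*10 + EIF*7
UFP = 19*4 + 5*5 + 8*4 + 5*10 + 7*7
UFP = 76 + 25 + 32 + 50 + 49
UFP = 232

232


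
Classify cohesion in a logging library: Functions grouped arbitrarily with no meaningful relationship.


Reasoning: Worst: random grouping
Type: Coincidental cohesion

Coincidental cohesion


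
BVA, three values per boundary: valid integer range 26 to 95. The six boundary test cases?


Range: [26, 95]
Boundaries: just below min, min, min+1, max-1, max, just above max
Values: [25, 26, 27, 94, 95, 96]

[25, 26, 27, 94, 95, 96]


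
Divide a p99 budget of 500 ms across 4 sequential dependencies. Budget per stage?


Formula: per_stage = total_budget / stages
per_stage = 500 / 4
per_stage = 125.0 ms

125.0 ms


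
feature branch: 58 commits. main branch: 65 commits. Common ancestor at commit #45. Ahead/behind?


Common ancestor: commit #45
feature commits after divergence: 58 - 45 = 13
main commits after divergence: 65 - 45 = 20
feature is 13 commits ahead of main
main is 20 commits ahead of feature

feature ahead: 13, main ahead: 20


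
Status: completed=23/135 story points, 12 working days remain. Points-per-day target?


Formula: Required rate = Remaining points / Days left
Remaining = 135 - 23 = 112 points
Required rate = 112 / 12 = 9.33 points/day

9.33 points/day


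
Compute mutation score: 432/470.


Mutation score = killed / total * 100
Mutation score = 432 / 470 * 100
Mutation score = 91.91%

91.91%


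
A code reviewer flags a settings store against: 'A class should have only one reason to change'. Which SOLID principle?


This describes the Single Responsibility Principle (SRP)

Single Responsibility Principle (SRP)


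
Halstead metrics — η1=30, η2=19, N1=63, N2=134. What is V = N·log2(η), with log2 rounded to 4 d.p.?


Formula: V = N * log2(η), where N = N1 + N2 and η = η1 + η2
η = 30 + 19 = 49
N = 63 + 134 = 197
log2(49) ≈ 5.6147
V = 197 * 5.6147 = 1106.10

1106.10


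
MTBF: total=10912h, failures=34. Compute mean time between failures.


Formula: MTBF = Total operating time / Number of failures
MTBF = 10912 / 34
MTBF = 320.94 hours

320.94 hours


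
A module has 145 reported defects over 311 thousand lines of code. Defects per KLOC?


Defect density = defects / KLOC
Defect density = 145 / 311
Defect density = 0.466 defects/KLOC

0.466 defects/KLOC


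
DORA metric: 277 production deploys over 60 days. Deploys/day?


Formula: deployments per day = releases / days
= 277 / 60
= 4.617 deploys/day
(equivalently, 32.32 deploys/week)

4.617 deploys/day


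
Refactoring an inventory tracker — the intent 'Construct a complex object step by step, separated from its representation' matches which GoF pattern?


This matches the Builder pattern

Builder


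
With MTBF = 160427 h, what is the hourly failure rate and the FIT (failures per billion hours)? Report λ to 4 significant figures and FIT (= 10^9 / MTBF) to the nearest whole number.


Formula: λ = 1 / MTBF; FIT = λ × 1e9 = 1e9 / MTBF
λ = 1 / 160427 ≈ 6.233e-06 failures/hour
FIT = 1e9 / 160427 ≈ 6233 failures per 1e9 hours (nearest whole number)

λ = 6.233e-06 /h, FIT = 6233


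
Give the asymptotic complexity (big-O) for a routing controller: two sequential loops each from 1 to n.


Reasoning: sequential dominates: O(n) + O(n) = O(n)
Complexity: O(n)

O(n)


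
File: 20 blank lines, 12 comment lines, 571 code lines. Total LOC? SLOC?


Total LOC = blank + comment + code
Total LOC = 20 + 12 + 571 = 603
SLOC (source only) = code = 571

Total LOC: 603, SLOC: 571


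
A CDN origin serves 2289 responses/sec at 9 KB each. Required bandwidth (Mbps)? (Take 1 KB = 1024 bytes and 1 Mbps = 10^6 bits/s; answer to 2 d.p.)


Formula: Mbps = payload_bytes * RPS * 8 / 1e6
Payload per request = 9 KB = 9 * 1024 = 9216 bytes
Total bytes/sec = 9216 * 2289 = 21095424
Total bits/sec = 21095424 * 8 = 168763392
Mbps = 168763392 / 1e6 = 168.76

168.76 Mbps


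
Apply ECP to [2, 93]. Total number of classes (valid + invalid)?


Valid range: [2, 93]
Class 1: x < 2 — invalid
Class 2: 2 ≤ x ≤ 93 — valid
Class 3: x > 93 — invalid
Total equivalence classes: 3

3 equivalence classes


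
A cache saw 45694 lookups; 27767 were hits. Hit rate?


Formula: hit rate = hits / (hits + misses) * 100
hit rate = 27767 / (27767 + 17927) * 100
hit rate = 27767 / 45694 * 100
hit rate = 60.77%

60.77%


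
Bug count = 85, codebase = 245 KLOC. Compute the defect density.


Defect density = defects / KLOC
Defect density = 85 / 245
Defect density = 0.347 defects/KLOC

0.347 defects/KLOC


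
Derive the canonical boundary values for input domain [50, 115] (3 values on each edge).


Range: [50, 115]
Boundaries: just below min, min, min+1, max-1, max, just above max
Values: [49, 50, 51, 114, 115, 116]

[49, 50, 51, 114, 115, 116]


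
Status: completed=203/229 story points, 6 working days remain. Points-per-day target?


Formula: Required rate = Remaining points / Days left
Remaining = 229 - 203 = 26 points
Required rate = 26 / 6 = 4.33 points/day

4.33 points/day


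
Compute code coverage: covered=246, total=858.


Coverage = covered / total * 100
Coverage = 246 / 858 * 100
Coverage = 28.67%

28.67%


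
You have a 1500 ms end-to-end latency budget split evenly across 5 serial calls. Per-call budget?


Formula: per_stage = total_budget / stages
per_stage = 1500 / 5
per_stage = 300.0 ms

300.0 ms


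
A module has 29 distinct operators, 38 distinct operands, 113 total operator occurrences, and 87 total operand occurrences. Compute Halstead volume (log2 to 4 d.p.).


Formula: V = N * log2(η), where N = N1 + N2 and η = η1 + η2
η = 29 + 38 = 67
N = 113 + 87 = 200
log2(67) ≈ 6.0661
V = 200 * 6.0661 = 1213.22

1213.22


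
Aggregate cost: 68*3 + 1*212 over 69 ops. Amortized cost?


Formula: Amortized cost = Total cost / Operations
Total cost = (68 * 3) + (1 * 212)
Total cost = 204 + 212 = 416
Amortized = 416 / 69 = 6.029

6.029


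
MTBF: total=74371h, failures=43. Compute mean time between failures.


Formula: MTBF = Total operating time / Number of failures
MTBF = 74371 / 43
MTBF = 1729.56 hours

1729.56 hours


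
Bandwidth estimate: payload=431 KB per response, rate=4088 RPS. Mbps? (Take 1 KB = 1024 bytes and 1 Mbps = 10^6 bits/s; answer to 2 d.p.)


Formula: Mbps = payload_bytes * RPS * 8 / 1e6
Payload per request = 431 KB = 431 * 1024 = 441344 bytes
Total bytes/sec = 441344 * 4088 = 1804214272
Total bits/sec = 1804214272 * 8 = 14433714176
Mbps = 14433714176 / 1e6 = 14433.71

14433.71 Mbps


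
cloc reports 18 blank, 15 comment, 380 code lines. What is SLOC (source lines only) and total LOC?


Total LOC = blank + comment + code
Total LOC = 18 + 15 + 380 = 413
SLOC (source only) = code = 380

Total LOC: 413, SLOC: 380


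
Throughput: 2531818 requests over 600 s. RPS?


Formula: throughput = requests / seconds
throughput = 2531818 / 600
throughput = 4219.7 requests/second

4219.7 requests/second


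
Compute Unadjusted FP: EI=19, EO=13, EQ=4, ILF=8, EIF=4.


UFP = EI*4 + EO*5 + EQ*4 + ILF*10 + EIF*7
UFP = 19*4 + 13*5 + 4*4 + 8*10 + 4*7
UFP = 76 + 65 + 16 + 80 + 28
UFP = 265

265


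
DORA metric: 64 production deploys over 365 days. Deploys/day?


Formula: deployments per day = releases / days
= 64 / 365
= 0.175 deploys/day
(equivalently, 1.23 deploys/week)

0.175 deploys/day


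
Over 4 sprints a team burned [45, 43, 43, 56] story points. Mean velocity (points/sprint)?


Formula: Avg velocity = Total points / Number of sprints
Points: [45, 43, 43, 56]
Sum = 45 + 43 + 43 + 56 = 187
Avg velocity = 187 / 4 = 46.75 points/sprint

46.75 points/sprint


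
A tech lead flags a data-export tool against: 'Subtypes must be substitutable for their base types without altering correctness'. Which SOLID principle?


This describes the Liskov Substitution Principle (LSP)

Liskov Substitution Principle (LSP)


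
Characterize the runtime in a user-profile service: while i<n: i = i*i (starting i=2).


Reasoning: squaring drives double-exponential growth; iterations ~ log log n
Complexity: O(log log n)

O(log log n)


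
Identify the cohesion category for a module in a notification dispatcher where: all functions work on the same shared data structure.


Reasoning: Functions share data
Type: Communicational cohesion

Communicational cohesion


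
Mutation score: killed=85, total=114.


Mutation score = killed / total * 100
Mutation score = 85 / 114 * 100
Mutation score = 74.56%

74.56%


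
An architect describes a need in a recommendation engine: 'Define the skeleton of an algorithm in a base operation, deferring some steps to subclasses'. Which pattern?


This matches the Template Method pattern

Template Method


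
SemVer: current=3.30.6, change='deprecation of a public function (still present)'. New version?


Current: 3.30.6
Change category: 'deprecation of a public function (still present)' → minor bump
SemVer rule: minor bump → increment MINOR, reset PATCH to 0 (MAJOR unchanged)
New: 3.31.0

3.31.0


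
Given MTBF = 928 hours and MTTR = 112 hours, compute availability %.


Availability = MTBF / (MTBF + MTTR)
Availability = 928 / (928 + 112)
Availability = 928 / 1040
Availability = 89.2308%

89.2308%


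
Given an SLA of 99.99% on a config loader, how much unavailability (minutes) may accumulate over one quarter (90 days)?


Formula: allowed downtime = period * (100 - SLA) / 100
Period (quarter (90 days)) = 129600 minutes
Unavailability fraction = (100 - 99.99) / 100
Allowed downtime = 129600 * (100 - 99.99) / 100
Allowed downtime = 12.96 minutes

12.96 minutes
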